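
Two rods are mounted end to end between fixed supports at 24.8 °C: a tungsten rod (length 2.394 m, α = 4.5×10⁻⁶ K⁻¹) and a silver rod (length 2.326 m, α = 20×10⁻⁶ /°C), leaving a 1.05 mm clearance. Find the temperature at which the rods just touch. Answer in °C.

T = 43.1 °C

Gap closes when ΔL₁ + ΔL₂ = 1.05 mm = 1.05×10⁻³ m
(α₁L₁ + α₂L₂)ΔT = g
α₁L₁ + α₂L₂ = 4.5×10⁻⁶×2.394 + 20×10⁻⁶×2.326 = 5.7293×10⁻⁵ m/K
ΔT = 1.05×10⁻³ / 5.7293×10⁻⁵ = 18.327 K
T = 24.8 + 18.327 = 43.127 °C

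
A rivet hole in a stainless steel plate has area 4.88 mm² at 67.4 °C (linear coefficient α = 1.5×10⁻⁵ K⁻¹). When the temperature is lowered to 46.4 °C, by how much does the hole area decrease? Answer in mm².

Area coefficient ≈ 2α; |ΔT| = 21.0 K
ΔA = 2αA₀ΔT = 2(1.5×10⁻⁵)(4.88)(21.0) = 3.07×10⁻³ mm²

ΔA = 0.00307 mm²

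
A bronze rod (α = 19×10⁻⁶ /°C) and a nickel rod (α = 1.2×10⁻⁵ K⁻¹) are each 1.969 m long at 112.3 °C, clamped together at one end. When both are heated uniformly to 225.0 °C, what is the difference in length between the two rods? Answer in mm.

ΔT = 112.7 K
bronze: ΔL = 19×10⁻⁶ × 1.969 m × 112.7 = 4.2162×10⁻³ m = 4.2162 mm
nickel: ΔL = 1.2×10⁻⁵ × 1.969 m × 112.7 = 2.6629×10⁻³ m = 2.6629 mm
difference = 4.2162 − 2.6629 = 1.5533 mm

1.55 mm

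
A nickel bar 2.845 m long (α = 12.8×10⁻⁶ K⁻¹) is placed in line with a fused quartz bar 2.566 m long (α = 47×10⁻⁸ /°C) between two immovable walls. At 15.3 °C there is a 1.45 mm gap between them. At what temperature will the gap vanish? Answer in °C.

α₁L₁ = 3.6416×10⁻⁵ m/K, α₂L₂ = 1.20602×10⁻⁶ m/K → total 3.762202×10⁻⁵ m/K
ΔT = g/(α₁L₁+α₂L₂) = 1.45×10⁻³ / 3.762202×10⁻⁵ = 38.541 K
T = 15.3 + 38.541 = 53.841 °C

T = 53.8 °C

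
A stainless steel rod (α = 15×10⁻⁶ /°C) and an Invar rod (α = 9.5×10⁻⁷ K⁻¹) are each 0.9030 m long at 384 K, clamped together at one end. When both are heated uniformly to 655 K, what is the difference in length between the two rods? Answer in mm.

ΔT = 271 K
stainless steel: ΔL = 15×10⁻⁶ × 0.9030 m × 271 = 3.6707×10⁻³ m = 3.6707 mm
Invar: ΔL = 9.5×10⁻⁷ × 0.9030 m × 271 = 2.3248×10⁻⁴ m = 0.23248 mm
difference = 3.6707 − 0.23248 = 3.43822 mm

3.44 mm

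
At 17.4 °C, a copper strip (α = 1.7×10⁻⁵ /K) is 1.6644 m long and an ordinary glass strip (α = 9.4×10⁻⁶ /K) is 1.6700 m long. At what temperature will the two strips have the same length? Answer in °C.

Equal length when α₁L₁ΔT − α₂L₂ΔT = L₂ − L₁ = 5.60×10⁻³ m
α₁L₁ = 2.82948×10⁻⁵, α₂L₂ = 1.5698×10⁻⁵ → Δ(αL) = 1.25968×10⁻⁵ m/K
ΔT = 5.60×10⁻³ / 1.25968×10⁻⁵ = 444.557 K, so T = 17.4 + 444.557 = 461.957 °C

T = 462.0 °C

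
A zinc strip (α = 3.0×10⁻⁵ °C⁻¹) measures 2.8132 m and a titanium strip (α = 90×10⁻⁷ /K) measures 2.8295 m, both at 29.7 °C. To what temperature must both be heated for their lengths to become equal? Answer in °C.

L₁(1 + α₁ΔT) = L₂(1 + α₂ΔT) ⇒ ΔT = (L₂ − L₁)/(α₁L₁ − α₂L₂)
L₂ − L₁ = 2.8295 − 2.8132 = 1.63×10⁻² m
α₁L₁ − α₂L₂ = 3.0×10⁻⁵×2.8132 − 90×10⁻⁷×2.8295 = 5.89305×10⁻⁵ m/K
ΔT = 1.63×10⁻² / 5.89305×10⁻⁵ = 276.597 K
T = 29.7 + 276.597 = 306.297 °C

T = 306.3 °C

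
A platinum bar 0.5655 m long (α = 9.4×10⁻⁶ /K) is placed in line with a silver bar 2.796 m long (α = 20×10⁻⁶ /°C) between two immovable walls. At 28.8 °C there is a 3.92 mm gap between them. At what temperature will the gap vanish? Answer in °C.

T = 92.8 °C

α₁L₁ = 5.3157×10⁻⁶ m/K, α₂L₂ = 5.592×10⁻⁵ m/K → total 6.12357×10⁻⁵ m/K
ΔT = g/(α₁L₁+α₂L₂) = 3.92×10⁻³ / 6.12357×10⁻⁵ = 64.015 K
T = 28.8 + 64.015 = 92.815 °C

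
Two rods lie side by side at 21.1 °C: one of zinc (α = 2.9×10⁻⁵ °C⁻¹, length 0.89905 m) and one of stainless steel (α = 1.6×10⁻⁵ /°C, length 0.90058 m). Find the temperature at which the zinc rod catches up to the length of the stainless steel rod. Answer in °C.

L₁(1 + α₁ΔT) = L₂(1 + α₂ΔT) ⇒ ΔT = (L₂ − L₁)/(α₁L₁ − α₂L₂)
L₂ − L₁ = 0.90058 − 0.89905 = 1.53×10⁻³ m
α₁L₁ − α₂L₂ = 2.9×10⁻⁵×0.89905 − 1.6×10⁻⁵×0.90058 = 1.166317×10⁻⁵ m/K
ΔT = 1.53×10⁻³ / 1.166317×10⁻⁵ = 131.182 K
T = 21.1 + 131.182 = 152.282 °C

T = 152.3 °C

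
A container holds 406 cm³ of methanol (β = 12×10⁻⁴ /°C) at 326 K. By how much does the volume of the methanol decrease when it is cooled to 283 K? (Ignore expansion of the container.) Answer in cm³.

|ΔT| = |283 − 326| = 43 K
ΔV = βV₀ΔT = (12×10⁻⁴)(406)(43) = 20.9 cm³

ΔV = 20.9 cm³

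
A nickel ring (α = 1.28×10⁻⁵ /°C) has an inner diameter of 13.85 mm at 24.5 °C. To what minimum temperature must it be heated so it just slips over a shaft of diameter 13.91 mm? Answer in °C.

Required Δd = 13.91 − 13.85 = 0.06 mm
Δd = αd₀ΔT ⇒ ΔT = Δd/(αd₀) = 0.06 / (1.28×10⁻⁵ × 13.85) = 338.45 K
T_min = 24.5 + 338.45 = 362.95 °C

T = 363 °C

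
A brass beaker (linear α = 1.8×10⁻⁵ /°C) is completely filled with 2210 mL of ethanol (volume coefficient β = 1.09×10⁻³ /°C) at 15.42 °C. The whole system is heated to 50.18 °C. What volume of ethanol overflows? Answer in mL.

The beaker also expands: β_container ≈ 3α = 5.4×10⁻⁵ /K
Net overflow = V₀(β_liq − 3α_cont)ΔT
β − 3α = 1.09×10⁻³ − 5.4×10⁻⁵ = 1.036×10⁻³ /K; ΔT = 34.76 K
ΔV = 2210 × 1.036×10⁻³ × 34.76 = 79.6 mL

79.6 mL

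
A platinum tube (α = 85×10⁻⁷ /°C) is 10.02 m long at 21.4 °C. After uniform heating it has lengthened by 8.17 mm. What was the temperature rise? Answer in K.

ΔT = 95.9 K

ΔL = αL₀ΔT ⇒ ΔT = ΔL / (αL₀)
ΔT = 8.17×10⁻³ m / (85×10⁻⁷ × 10.02 m) = 95.926 K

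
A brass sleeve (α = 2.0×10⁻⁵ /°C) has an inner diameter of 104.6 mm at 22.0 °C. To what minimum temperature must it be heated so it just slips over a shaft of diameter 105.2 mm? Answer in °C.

T = 309 °C

Required Δd = 105.2 − 104.6 = 0.6 mm
Δd = αd₀ΔT ⇒ ΔT = Δd/(αd₀) = 0.6 / (2.0×10⁻⁵ × 104.6) = 286.81 K
T_min = 22.0 + 286.81 = 308.81 °C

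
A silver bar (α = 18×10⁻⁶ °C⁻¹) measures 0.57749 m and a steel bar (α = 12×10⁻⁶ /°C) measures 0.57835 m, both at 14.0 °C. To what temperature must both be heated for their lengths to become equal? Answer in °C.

T = 262.9 °C

L₁(1 + α₁ΔT) = L₂(1 + α₂ΔT) ⇒ ΔT = (L₂ − L₁)/(α₁L₁ − α₂L₂)
L₂ − L₁ = 0.57835 − 0.57749 = 8.60×10⁻⁴ m
α₁L₁ − α₂L₂ = 18×10⁻⁶×0.57749 − 12×10⁻⁶×0.57835 = 3.45462×10⁻⁶ m/K
ΔT = 8.60×10⁻⁴ / 3.45462×10⁻⁶ = 248.942 K
T = 14.0 + 248.942 = 262.942 °C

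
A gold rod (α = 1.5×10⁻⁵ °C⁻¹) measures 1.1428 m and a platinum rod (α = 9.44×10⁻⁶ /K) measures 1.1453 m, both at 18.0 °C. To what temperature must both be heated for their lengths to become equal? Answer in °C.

Equal length when α₁L₁ΔT − α₂L₂ΔT = L₂ − L₁ = 2.50×10⁻³ m
α₁L₁ = 1.7142×10⁻⁵, α₂L₂ = 1.0811632×10⁻⁵ → Δ(αL) = 6.330368×10⁻⁶ m/K
ΔT = 2.50×10⁻³ / 6.330368×10⁻⁶ = 394.922 K, so T = 18.0 + 394.922 = 412.922 °C

T = 412.9 °C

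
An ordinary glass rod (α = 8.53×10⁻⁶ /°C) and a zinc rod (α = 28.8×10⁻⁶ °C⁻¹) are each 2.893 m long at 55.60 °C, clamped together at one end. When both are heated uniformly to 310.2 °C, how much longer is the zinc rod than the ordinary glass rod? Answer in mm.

14.9 mm

ΔT = 254.60 K
ordinary glass: ΔL = 8.53×10⁻⁶ × 2.893 m × 254.60 = 6.2828×10⁻³ m = 6.2828 mm
zinc: ΔL = 28.8×10⁻⁶ × 2.893 m × 254.60 = 2.1213×10⁻² m = 21.213 mm
difference = 21.213 − 6.2828 = 14.9302 mm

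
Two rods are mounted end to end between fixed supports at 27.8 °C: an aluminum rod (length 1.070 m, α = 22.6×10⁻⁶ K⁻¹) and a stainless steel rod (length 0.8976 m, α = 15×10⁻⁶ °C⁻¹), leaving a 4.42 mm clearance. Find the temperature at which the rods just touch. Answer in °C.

Gap closes when ΔL₁ + ΔL₂ = 4.42 mm = 4.42×10⁻³ m
(α₁L₁ + α₂L₂)ΔT = g
α₁L₁ + α₂L₂ = 22.6×10⁻⁶×1.070 + 15×10⁻⁶×0.8976 = 3.7646×10⁻⁵ m/K
ΔT = 4.42×10⁻³ / 3.7646×10⁻⁵ = 117.41 K
T = 27.8 + 117.41 = 145.21 °C

T = 145 °C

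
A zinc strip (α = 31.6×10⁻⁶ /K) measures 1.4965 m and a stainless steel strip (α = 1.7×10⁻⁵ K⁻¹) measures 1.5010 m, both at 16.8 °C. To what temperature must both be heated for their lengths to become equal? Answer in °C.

T = 223.5 °C

Equal length when α₁L₁ΔT − α₂L₂ΔT = L₂ − L₁ = 4.50×10⁻³ m
α₁L₁ = 4.72894×10⁻⁵, α₂L₂ = 2.5517×10⁻⁵ → Δ(αL) = 2.17724×10⁻⁵ m/K
ΔT = 4.50×10⁻³ / 2.17724×10⁻⁵ = 206.684 K, so T = 16.8 + 206.684 = 223.484 °C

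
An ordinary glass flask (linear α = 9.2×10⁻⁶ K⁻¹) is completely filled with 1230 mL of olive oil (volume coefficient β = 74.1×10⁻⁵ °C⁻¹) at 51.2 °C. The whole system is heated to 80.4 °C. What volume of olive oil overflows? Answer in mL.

The flask also expands: β_container ≈ 3α = 2.76×10⁻⁵ /K
Net overflow = V₀(β_liq − 3α_cont)ΔT
β − 3α = 7.41×10⁻⁴ − 2.76×10⁻⁵ = 7.134×10⁻⁴ /K; ΔT = 29.2 K
ΔV = 1230 × 7.134×10⁻⁴ × 29.2 = 25.6 mL

25.6 mL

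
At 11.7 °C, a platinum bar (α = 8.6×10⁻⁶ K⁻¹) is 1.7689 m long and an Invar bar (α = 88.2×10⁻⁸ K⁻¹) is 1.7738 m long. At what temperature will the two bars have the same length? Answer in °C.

T = 370.7 °C

Equal length when α₁L₁ΔT − α₂L₂ΔT = L₂ − L₁ = 4.90×10⁻³ m
α₁L₁ = 1.521254×10⁻⁵, α₂L₂ = 1.5644916×10⁻⁶ → Δ(αL) = 1.36480484×10⁻⁵ m/K
ΔT = 4.90×10⁻³ / 1.36480484×10⁻⁵ = 359.026 K, so T = 11.7 + 359.026 = 370.726 °C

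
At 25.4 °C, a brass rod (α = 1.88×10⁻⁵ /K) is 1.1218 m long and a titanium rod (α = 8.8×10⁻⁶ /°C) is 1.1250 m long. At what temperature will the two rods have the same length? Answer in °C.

Equal length when α₁L₁ΔT − α₂L₂ΔT = L₂ − L₁ = 3.20×10⁻³ m
α₁L₁ = 2.108984×10⁻⁵, α₂L₂ = 9.900×10⁻⁶ → Δ(αL) = 1.118984×10⁻⁵ m/K
ΔT = 3.20×10⁻³ / 1.118984×10⁻⁵ = 285.974 K, so T = 25.4 + 285.974 = 311.374 °C

T = 311.4 °C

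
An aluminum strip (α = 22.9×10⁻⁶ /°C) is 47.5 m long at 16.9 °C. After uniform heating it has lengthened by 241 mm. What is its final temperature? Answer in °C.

T = 238 °C

ΔL = αL₀ΔT ⇒ ΔT = ΔL / (αL₀)
ΔT = 241×10⁻³ m / (22.9×10⁻⁶ × 47.5 m) = 221.56 K
T = 16.9 + 221.56 = 238.46 °C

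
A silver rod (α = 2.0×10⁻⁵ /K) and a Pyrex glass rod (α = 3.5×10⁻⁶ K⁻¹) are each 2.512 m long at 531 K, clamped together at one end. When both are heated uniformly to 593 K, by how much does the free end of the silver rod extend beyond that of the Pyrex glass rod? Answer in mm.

2.57 mm

ΔT = 62 K
silver: ΔL = 2.0×10⁻⁵ × 2.512 m × 62 = 3.1149×10⁻³ m = 3.1149 mm
Pyrex glass: ΔL = 3.5×10⁻⁶ × 2.512 m × 62 = 5.4510×10⁻⁴ m = 0.54510 mm
difference = 3.1149 − 0.54510 = 2.5698 mm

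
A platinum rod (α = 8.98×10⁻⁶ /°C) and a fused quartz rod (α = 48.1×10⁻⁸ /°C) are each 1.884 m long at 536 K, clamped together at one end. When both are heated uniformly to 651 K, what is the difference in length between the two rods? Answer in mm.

1.84 mm

ΔT = 115 K
platinum: ΔL = 8.98×10⁻⁶ × 1.884 m × 115 = 1.9456×10⁻³ m = 1.9456 mm
fused quartz: ΔL = 48.1×10⁻⁸ × 1.884 m × 115 = 1.0421×10⁻⁴ m = 0.10421 mm
difference = 1.9456 − 0.10421 = 1.84139 mm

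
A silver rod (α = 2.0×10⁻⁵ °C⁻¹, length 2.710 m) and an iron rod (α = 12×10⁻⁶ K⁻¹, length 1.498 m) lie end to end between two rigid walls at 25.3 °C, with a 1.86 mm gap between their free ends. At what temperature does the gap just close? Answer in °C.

α₁L₁ = 5.420×10⁻⁵ m/K, α₂L₂ = 1.7976×10⁻⁵ m/K → total 7.2176×10⁻⁵ m/K
ΔT = g/(α₁L₁+α₂L₂) = 1.86×10⁻³ / 7.2176×10⁻⁵ = 25.770 K
T = 25.3 + 25.770 = 51.070 °C

T = 51.1 °C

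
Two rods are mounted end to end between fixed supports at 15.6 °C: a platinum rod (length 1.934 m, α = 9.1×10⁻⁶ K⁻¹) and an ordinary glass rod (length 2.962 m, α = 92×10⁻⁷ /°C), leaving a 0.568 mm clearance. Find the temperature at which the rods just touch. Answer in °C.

T = 28.3 °C

α₁L₁ = 1.75994×10⁻⁵ m/K, α₂L₂ = 2.72504×10⁻⁵ m/K → total 4.48498×10⁻⁵ m/K
ΔT = g/(α₁L₁+α₂L₂) = 5.68×10⁻⁴ / 4.48498×10⁻⁵ = 12.664 K
T = 15.6 + 12.664 = 28.264 °C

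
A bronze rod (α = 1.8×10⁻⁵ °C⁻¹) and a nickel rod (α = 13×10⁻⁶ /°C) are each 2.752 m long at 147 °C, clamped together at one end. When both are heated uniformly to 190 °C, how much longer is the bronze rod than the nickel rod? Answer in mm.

ΔT = 43 K
bronze: ΔL = 1.8×10⁻⁵ × 2.752 m × 43 = 2.1300×10⁻³ m = 2.1300 mm
nickel: ΔL = 13×10⁻⁶ × 2.752 m × 43 = 1.5384×10⁻³ m = 1.5384 mm
difference = 2.1300 − 1.5384 = 0.5916 mm

0.592 mm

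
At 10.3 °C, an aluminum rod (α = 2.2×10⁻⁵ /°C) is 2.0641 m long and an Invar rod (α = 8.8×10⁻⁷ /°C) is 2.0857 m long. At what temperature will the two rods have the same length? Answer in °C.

L₁(1 + α₁ΔT) = L₂(1 + α₂ΔT) ⇒ ΔT = (L₂ − L₁)/(α₁L₁ − α₂L₂)
L₂ − L₁ = 2.0857 − 2.0641 = 2.16×10⁻² m
α₁L₁ − α₂L₂ = 2.2×10⁻⁵×2.0641 − 8.8×10⁻⁷×2.0857 = 4.3574784×10⁻⁵ m/K
ΔT = 2.16×10⁻² / 4.3574784×10⁻⁵ = 495.700 K
T = 10.3 + 495.700 = 506.000 °C

T = 506.0 °C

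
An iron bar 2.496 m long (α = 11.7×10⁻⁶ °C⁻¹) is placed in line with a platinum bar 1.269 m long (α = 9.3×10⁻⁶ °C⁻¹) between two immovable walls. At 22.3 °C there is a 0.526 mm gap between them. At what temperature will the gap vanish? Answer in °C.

T = 35.1 °C

Gap closes when ΔL₁ + ΔL₂ = 0.526 mm = 5.26×10⁻⁴ m
(α₁L₁ + α₂L₂)ΔT = g
α₁L₁ + α₂L₂ = 11.7×10⁻⁶×2.496 + 9.3×10⁻⁶×1.269 = 4.10049×10⁻⁵ m/K
ΔT = 5.26×10⁻⁴ / 4.10049×10⁻⁵ = 12.828 K
T = 22.3 + 12.828 = 35.128 °C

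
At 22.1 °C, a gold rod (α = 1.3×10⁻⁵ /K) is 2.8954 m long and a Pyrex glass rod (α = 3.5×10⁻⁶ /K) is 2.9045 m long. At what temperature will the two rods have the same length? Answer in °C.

Equal length when α₁L₁ΔT − α₂L₂ΔT = L₂ − L₁ = 9.10×10⁻³ m
α₁L₁ = 3.76402×10⁻⁵, α₂L₂ = 1.016575×10⁻⁵ → Δ(αL) = 2.747445×10⁻⁵ m/K
ΔT = 9.10×10⁻³ / 2.747445×10⁻⁵ = 331.217 K, so T = 22.1 + 331.217 = 353.317 °C

T = 353.3 °C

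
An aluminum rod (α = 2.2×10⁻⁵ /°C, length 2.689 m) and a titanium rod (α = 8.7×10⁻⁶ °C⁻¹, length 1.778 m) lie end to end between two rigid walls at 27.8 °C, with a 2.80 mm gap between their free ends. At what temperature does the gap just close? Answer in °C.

T = 65.3 °C

Gap closes when ΔL₁ + ΔL₂ = 2.80 mm = 2.80×10⁻³ m
(α₁L₁ + α₂L₂)ΔT = g
α₁L₁ + α₂L₂ = 2.2×10⁻⁵×2.689 + 8.7×10⁻⁶×1.778 = 7.46266×10⁻⁵ m/K
ΔT = 2.80×10⁻³ / 7.46266×10⁻⁵ = 37.520 K
T = 27.8 + 37.520 = 65.320 °C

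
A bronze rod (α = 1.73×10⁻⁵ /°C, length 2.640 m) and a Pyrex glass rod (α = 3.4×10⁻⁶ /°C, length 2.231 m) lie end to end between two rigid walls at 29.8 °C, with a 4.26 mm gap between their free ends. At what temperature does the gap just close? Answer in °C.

Gap closes when ΔL₁ + ΔL₂ = 4.26 mm = 4.26×10⁻³ m
(α₁L₁ + α₂L₂)ΔT = g
α₁L₁ + α₂L₂ = 1.73×10⁻⁵×2.640 + 3.4×10⁻⁶×2.231 = 5.32574×10⁻⁵ m/K
ΔT = 4.26×10⁻³ / 5.32574×10⁻⁵ = 79.99 K
T = 29.8 + 79.99 = 109.79 °C

T = 110 °C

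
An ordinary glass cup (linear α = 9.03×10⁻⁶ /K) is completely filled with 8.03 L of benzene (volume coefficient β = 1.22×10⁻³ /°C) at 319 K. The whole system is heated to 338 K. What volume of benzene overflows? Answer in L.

The cup also expands: β_container ≈ 3α = 2.709×10⁻⁵ /K
Net overflow = V₀(β_liq − 3α_cont)ΔT
β − 3α = 1.22×10⁻³ − 2.709×10⁻⁵ = 1.19291×10⁻³ /K; ΔT = 19 K
ΔV = 8.03 × 1.19291×10⁻³ × 19 = 0.182 L

0.182 L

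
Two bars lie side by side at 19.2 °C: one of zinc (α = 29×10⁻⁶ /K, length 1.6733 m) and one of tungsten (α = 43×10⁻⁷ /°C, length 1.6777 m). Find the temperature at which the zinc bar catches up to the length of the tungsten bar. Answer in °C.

T = 125.7 °C

L₁(1 + α₁ΔT) = L₂(1 + α₂ΔT) ⇒ ΔT = (L₂ − L₁)/(α₁L₁ − α₂L₂)
L₂ − L₁ = 1.6777 − 1.6733 = 4.40×10⁻³ m
α₁L₁ − α₂L₂ = 29×10⁻⁶×1.6733 − 43×10⁻⁷×1.6777 = 4.131159×10⁻⁵ m/K
ΔT = 4.40×10⁻³ / 4.131159×10⁻⁵ = 106.508 K
T = 19.2 + 106.508 = 125.708 °C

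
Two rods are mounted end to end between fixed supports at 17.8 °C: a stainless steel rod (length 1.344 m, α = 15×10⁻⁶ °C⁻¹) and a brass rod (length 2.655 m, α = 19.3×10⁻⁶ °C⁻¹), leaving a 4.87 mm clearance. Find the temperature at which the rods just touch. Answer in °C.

T = 86.0 °C

Gap closes when ΔL₁ + ΔL₂ = 4.87 mm = 4.87×10⁻³ m
(α₁L₁ + α₂L₂)ΔT = g
α₁L₁ + α₂L₂ = 15×10⁻⁶×1.344 + 19.3×10⁻⁶×2.655 = 7.14015×10⁻⁵ m/K
ΔT = 4.87×10⁻³ / 7.14015×10⁻⁵ = 68.206 K
T = 17.8 + 68.206 = 86.006 °C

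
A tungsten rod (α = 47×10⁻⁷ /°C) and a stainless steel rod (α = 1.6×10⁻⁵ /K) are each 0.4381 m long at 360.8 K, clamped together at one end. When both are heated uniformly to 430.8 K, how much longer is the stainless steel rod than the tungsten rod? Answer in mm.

ΔT = 70.0 K
tungsten: ΔL = 47×10⁻⁷ × 0.4381 m × 70.0 = 1.4413×10⁻⁴ m = 0.14413 mm
stainless steel: ΔL = 1.6×10⁻⁵ × 0.4381 m × 70.0 = 4.9067×10⁻⁴ m = 0.49067 mm
difference = 0.49067 − 0.14413 = 0.34654 mm

0.347 mm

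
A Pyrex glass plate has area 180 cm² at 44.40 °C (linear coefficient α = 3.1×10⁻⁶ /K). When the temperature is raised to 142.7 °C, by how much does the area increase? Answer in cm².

ΔA = 0.110 cm²

Area coefficient ≈ 2α; |ΔT| = 98.30 K
ΔA = 2αA₀ΔT = 2(3.1×10⁻⁶)(180)(98.30) = 0.110 cm²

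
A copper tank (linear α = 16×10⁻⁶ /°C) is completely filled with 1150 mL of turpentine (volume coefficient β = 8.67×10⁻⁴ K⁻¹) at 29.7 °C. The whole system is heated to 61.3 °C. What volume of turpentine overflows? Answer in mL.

The tank also expands: β_container ≈ 3α = 4.8×10⁻⁵ /K
Net overflow = V₀(β_liq − 3α_cont)ΔT
β − 3α = 8.67×10⁻⁴ − 4.8×10⁻⁵ = 8.19×10⁻⁴ /K; ΔT = 31.6 K
ΔV = 1150 × 8.19×10⁻⁴ × 31.6 = 29.8 mL

29.8 mL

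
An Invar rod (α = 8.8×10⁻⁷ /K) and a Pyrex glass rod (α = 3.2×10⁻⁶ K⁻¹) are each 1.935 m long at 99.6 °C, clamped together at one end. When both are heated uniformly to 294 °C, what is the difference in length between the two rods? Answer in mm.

ΔT = 194.4 K
Invar: ΔL = 8.8×10⁻⁷ × 1.935 m × 194.4 = 3.3102×10⁻⁴ m = 0.33102 mm
Pyrex glass: ΔL = 3.2×10⁻⁶ × 1.935 m × 194.4 = 1.2037×10⁻³ m = 1.2037 mm
difference = 1.2037 − 0.33102 = 0.87268 mm

0.873 mm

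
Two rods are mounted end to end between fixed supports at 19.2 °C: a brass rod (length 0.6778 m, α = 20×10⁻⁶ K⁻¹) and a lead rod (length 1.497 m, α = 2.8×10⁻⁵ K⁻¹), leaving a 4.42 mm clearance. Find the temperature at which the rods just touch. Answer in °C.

α₁L₁ = 1.3556×10⁻⁵ m/K, α₂L₂ = 4.1916×10⁻⁵ m/K → total 5.5472×10⁻⁵ m/K
ΔT = g/(α₁L₁+α₂L₂) = 4.42×10⁻³ / 5.5472×10⁻⁵ = 79.680 K
T = 19.2 + 79.680 = 98.880 °C

T = 98.9 °C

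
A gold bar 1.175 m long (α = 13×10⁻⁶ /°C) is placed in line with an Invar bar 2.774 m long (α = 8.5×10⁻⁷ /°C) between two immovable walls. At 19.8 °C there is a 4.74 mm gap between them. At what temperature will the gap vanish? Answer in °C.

T = 289 °C

Gap closes when ΔL₁ + ΔL₂ = 4.74 mm = 4.74×10⁻³ m
(α₁L₁ + α₂L₂)ΔT = g
α₁L₁ + α₂L₂ = 13×10⁻⁶×1.175 + 8.5×10⁻⁷×2.774 = 1.76329×10⁻⁵ m/K
ΔT = 4.74×10⁻³ / 1.76329×10⁻⁵ = 268.82 K
T = 19.8 + 268.82 = 288.62 °C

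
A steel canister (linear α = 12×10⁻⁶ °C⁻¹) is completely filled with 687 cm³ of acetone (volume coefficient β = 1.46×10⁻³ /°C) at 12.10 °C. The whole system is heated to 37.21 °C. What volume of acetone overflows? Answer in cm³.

24.6 cm³

The canister also expands: β_container ≈ 3α = 3.6×10⁻⁵ /K
Net overflow = V₀(β_liq − 3α_cont)ΔT
β − 3α = 1.46×10⁻³ − 3.6×10⁻⁵ = 1.424×10⁻³ /K; ΔT = 25.11 K
ΔV = 687 × 1.424×10⁻³ × 25.11 = 24.6 cm³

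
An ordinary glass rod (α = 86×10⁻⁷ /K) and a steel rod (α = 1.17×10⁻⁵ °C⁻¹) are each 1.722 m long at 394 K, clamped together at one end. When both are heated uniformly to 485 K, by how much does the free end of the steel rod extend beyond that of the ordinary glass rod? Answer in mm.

0.486 mm

ΔT = 91 K
ordinary glass: ΔL = 86×10⁻⁷ × 1.722 m × 91 = 1.3476×10⁻³ m = 1.3476 mm
steel: ΔL = 1.17×10⁻⁵ × 1.722 m × 91 = 1.8334×10⁻³ m = 1.8334 mm
difference = 1.8334 − 1.3476 = 0.4858 mm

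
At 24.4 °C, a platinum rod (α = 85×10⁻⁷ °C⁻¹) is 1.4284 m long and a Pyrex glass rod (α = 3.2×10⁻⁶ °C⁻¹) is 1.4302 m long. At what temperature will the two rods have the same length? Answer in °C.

Equal length when α₁L₁ΔT − α₂L₂ΔT = L₂ − L₁ = 1.80×10⁻³ m
α₁L₁ = 1.21414×10⁻⁵, α₂L₂ = 4.57664×10⁻⁶ → Δ(αL) = 7.56476×10⁻⁶ m/K
ΔT = 1.80×10⁻³ / 7.56476×10⁻⁶ = 237.945 K, so T = 24.4 + 237.945 = 262.345 °C

T = 262.3 °C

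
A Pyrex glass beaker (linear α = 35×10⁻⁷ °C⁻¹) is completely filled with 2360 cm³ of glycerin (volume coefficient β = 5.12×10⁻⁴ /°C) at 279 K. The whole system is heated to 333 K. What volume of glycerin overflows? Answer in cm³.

63.9 cm³

The beaker also expands: β_container ≈ 3α = 1.05×10⁻⁵ /K
Net overflow = V₀(β_liq − 3α_cont)ΔT
β − 3α = 5.12×10⁻⁴ − 1.05×10⁻⁵ = 5.015×10⁻⁴ /K; ΔT = 54 K
ΔV = 2360 × 5.015×10⁻⁴ × 54 = 63.9 cm³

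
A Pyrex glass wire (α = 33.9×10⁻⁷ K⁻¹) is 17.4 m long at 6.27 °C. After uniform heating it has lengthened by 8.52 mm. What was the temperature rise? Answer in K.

ΔT = 144 K

ΔL = αL₀ΔT ⇒ ΔT = ΔL / (αL₀)
ΔT = 8.52×10⁻³ m / (33.9×10⁻⁷ × 17.4 m) = 144.44 K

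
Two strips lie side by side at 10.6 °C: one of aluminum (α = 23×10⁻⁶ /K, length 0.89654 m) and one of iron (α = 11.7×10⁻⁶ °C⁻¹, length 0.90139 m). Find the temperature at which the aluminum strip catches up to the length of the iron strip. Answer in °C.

L₁(1 + α₁ΔT) = L₂(1 + α₂ΔT) ⇒ ΔT = (L₂ − L₁)/(α₁L₁ − α₂L₂)
L₂ − L₁ = 0.90139 − 0.89654 = 4.85×10⁻³ m
α₁L₁ − α₂L₂ = 23×10⁻⁶×0.89654 − 11.7×10⁻⁶×0.90139 = 1.0074157×10⁻⁵ m/K
ΔT = 4.85×10⁻³ / 1.0074157×10⁻⁵ = 481.430 K
T = 10.6 + 481.430 = 492.030 °C

T = 492.0 °C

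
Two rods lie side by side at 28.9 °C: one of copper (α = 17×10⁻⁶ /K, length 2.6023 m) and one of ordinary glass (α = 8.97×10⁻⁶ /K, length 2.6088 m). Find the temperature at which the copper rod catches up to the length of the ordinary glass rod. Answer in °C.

Equal length when α₁L₁ΔT − α₂L₂ΔT = L₂ − L₁ = 6.50×10⁻³ m
α₁L₁ = 4.42391×10⁻⁵, α₂L₂ = 2.3400936×10⁻⁵ → Δ(αL) = 2.0838164×10⁻⁵ m/K
ΔT = 6.50×10⁻³ / 2.0838164×10⁻⁵ = 311.928 K, so T = 28.9 + 311.928 = 340.828 °C

T = 340.8 °C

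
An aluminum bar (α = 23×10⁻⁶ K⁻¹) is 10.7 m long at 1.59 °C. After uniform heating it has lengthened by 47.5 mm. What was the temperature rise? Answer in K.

ΔT = 193 K

ΔL = αL₀ΔT ⇒ ΔT = ΔL / (αL₀)
ΔT = 47.5×10⁻³ m / (23×10⁻⁶ × 10.7 m) = 193.01 K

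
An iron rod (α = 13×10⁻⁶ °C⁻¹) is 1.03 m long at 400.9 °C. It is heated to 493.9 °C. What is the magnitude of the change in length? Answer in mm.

ΔL = 1.25 mm

|ΔT| = |493.9 − 400.9| = 93.0 K
ΔL = αL₀ΔT = (13×10⁻⁶)(1.03)(93.0) = 1.25×10⁻³ m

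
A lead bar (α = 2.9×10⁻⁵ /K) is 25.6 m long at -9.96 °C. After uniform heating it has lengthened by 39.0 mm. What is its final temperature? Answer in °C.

ΔL = αL₀ΔT ⇒ ΔT = ΔL / (αL₀)
ΔT = 39.0×10⁻³ m / (2.9×10⁻⁵ × 25.6 m) = 52.532 K
T = -9.96 + 52.532 = 42.572 °C

T = 42.6 °C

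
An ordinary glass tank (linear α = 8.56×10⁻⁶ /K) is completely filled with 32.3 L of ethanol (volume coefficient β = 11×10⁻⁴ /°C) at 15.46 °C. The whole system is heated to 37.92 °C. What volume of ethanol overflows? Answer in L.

0.779 L

The tank also expands: β_container ≈ 3α = 2.568×10⁻⁵ /K
Net overflow = V₀(β_liq − 3α_cont)ΔT
β − 3α = 1.10×10⁻³ − 2.568×10⁻⁵ = 1.07432×10⁻³ /K; ΔT = 22.46 K
ΔV = 32.3 × 1.07432×10⁻³ × 22.46 = 0.779 L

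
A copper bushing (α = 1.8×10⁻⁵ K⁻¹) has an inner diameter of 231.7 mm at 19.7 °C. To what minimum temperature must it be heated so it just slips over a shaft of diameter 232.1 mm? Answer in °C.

Required Δd = 232.1 − 231.7 = 0.4 mm
Δd = αd₀ΔT ⇒ ΔT = Δd/(αd₀) = 0.4 / (1.8×10⁻⁵ × 231.7) = 95.91 K
T_min = 19.7 + 95.91 = 115.61 °C

T = 116 °C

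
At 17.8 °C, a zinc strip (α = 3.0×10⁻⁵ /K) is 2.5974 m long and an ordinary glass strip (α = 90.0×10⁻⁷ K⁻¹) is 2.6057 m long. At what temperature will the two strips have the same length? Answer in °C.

T = 170.2 °C

Equal length when α₁L₁ΔT − α₂L₂ΔT = L₂ − L₁ = 8.30×10⁻³ m
α₁L₁ = 7.7922×10⁻⁵, α₂L₂ = 2.34513×10⁻⁵ → Δ(αL) = 5.44707×10⁻⁵ m/K
ΔT = 8.30×10⁻³ / 5.44707×10⁻⁵ = 152.375 K, so T = 17.8 + 152.375 = 170.175 °C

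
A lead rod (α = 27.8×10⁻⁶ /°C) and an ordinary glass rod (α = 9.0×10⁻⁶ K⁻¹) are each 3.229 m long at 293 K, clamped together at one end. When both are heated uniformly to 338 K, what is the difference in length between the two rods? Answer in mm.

2.73 mm

ΔT = 45 K
lead: ΔL = 27.8×10⁻⁶ × 3.229 m × 45 = 4.0395×10⁻³ m = 4.0395 mm
ordinary glass: ΔL = 9.0×10⁻⁶ × 3.229 m × 45 = 1.3077×10⁻³ m = 1.3077 mm
difference = 4.0395 − 1.3077 = 2.7318 mm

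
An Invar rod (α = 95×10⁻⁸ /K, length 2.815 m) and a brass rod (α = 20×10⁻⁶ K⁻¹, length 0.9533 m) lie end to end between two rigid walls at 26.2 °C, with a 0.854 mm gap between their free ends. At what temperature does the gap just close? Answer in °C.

Gap closes when ΔL₁ + ΔL₂ = 0.854 mm = 8.54×10⁻⁴ m
(α₁L₁ + α₂L₂)ΔT = g
α₁L₁ + α₂L₂ = 95×10⁻⁸×2.815 + 20×10⁻⁶×0.9533 = 2.174025×10⁻⁵ m/K
ΔT = 8.54×10⁻⁴ / 2.174025×10⁻⁵ = 39.282 K
T = 26.2 + 39.282 = 65.482 °C

T = 65.5 °C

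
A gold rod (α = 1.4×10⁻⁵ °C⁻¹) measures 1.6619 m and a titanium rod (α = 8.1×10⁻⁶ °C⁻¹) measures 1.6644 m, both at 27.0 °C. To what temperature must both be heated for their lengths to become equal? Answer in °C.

T = 282.5 °C

L₁(1 + α₁ΔT) = L₂(1 + α₂ΔT) ⇒ ΔT = (L₂ − L₁)/(α₁L₁ − α₂L₂)
L₂ − L₁ = 1.6644 − 1.6619 = 2.50×10⁻³ m
α₁L₁ − α₂L₂ = 1.4×10⁻⁵×1.6619 − 8.1×10⁻⁶×1.6644 = 9.78496×10⁻⁶ m/K
ΔT = 2.50×10⁻³ / 9.78496×10⁻⁶ = 255.494 K
T = 27.0 + 255.494 = 282.494 °C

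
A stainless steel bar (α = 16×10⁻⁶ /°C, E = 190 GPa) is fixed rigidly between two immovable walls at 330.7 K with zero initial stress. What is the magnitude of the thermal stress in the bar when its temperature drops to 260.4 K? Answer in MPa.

σ = 214 MPa

Fully constrained: the free strain ε = αΔT is blocked, so σ = Eε = EαΔT.
|ΔT| = 70.3 K
σ = 190×10⁹ × 16×10⁻⁶ × 70.3 = 2.14×10⁸ Pa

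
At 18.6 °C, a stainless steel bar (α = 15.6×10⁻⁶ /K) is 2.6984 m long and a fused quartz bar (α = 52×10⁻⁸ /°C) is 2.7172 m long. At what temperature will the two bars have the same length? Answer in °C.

L₁(1 + α₁ΔT) = L₂(1 + α₂ΔT) ⇒ ΔT = (L₂ − L₁)/(α₁L₁ − α₂L₂)
L₂ − L₁ = 2.7172 − 2.6984 = 1.88×10⁻² m
α₁L₁ − α₂L₂ = 15.6×10⁻⁶×2.6984 − 52×10⁻⁸×2.7172 = 4.0682096×10⁻⁵ m/K
ΔT = 1.88×10⁻² / 4.0682096×10⁻⁵ = 462.120 K
T = 18.6 + 462.120 = 480.720 °C

T = 480.7 °C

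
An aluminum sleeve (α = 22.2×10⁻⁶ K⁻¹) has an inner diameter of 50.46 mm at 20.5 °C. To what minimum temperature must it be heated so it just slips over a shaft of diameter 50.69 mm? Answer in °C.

Required Δd = 50.69 − 50.46 = 0.23 mm
Δd = αd₀ΔT ⇒ ΔT = Δd/(αd₀) = 0.23 / (22.2×10⁻⁶ × 50.46) = 205.32 K
T_min = 20.5 + 205.32 = 225.82 °C

T = 226 °C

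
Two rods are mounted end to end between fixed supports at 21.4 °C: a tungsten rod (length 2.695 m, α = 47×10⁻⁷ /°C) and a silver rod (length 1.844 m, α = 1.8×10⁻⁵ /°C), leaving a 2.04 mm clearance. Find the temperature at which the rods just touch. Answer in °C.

T = 65.9 °C

Gap closes when ΔL₁ + ΔL₂ = 2.04 mm = 2.04×10⁻³ m
(α₁L₁ + α₂L₂)ΔT = g
α₁L₁ + α₂L₂ = 47×10⁻⁷×2.695 + 1.8×10⁻⁵×1.844 = 4.58585×10⁻⁵ m/K
ΔT = 2.04×10⁻³ / 4.58585×10⁻⁵ = 44.485 K
T = 21.4 + 44.485 = 65.885 °C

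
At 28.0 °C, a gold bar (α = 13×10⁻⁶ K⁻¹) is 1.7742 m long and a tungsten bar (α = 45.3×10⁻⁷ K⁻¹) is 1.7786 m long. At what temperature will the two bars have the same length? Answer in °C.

L₁(1 + α₁ΔT) = L₂(1 + α₂ΔT) ⇒ ΔT = (L₂ − L₁)/(α₁L₁ − α₂L₂)
L₂ − L₁ = 1.7786 − 1.7742 = 4.40×10⁻³ m
α₁L₁ − α₂L₂ = 13×10⁻⁶×1.7742 − 45.3×10⁻⁷×1.7786 = 1.5007542×10⁻⁵ m/K
ΔT = 4.40×10⁻³ / 1.5007542×10⁻⁵ = 293.186 K
T = 28.0 + 293.186 = 321.186 °C

T = 321.2 °C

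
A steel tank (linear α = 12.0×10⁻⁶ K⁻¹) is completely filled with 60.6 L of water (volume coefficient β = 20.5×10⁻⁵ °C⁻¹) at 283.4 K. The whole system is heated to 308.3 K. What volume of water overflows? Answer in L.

0.255 L

The tank also expands: β_container ≈ 3α = 3.6×10⁻⁵ /K
Net overflow = V₀(β_liq − 3α_cont)ΔT
β − 3α = 2.05×10⁻⁴ − 3.6×10⁻⁵ = 1.69×10⁻⁴ /K; ΔT = 24.9 K
ΔV = 60.6 × 1.69×10⁻⁴ × 24.9 = 0.255 L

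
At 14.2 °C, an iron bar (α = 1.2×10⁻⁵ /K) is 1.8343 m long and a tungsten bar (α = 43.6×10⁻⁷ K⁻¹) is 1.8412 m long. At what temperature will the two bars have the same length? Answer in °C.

L₁(1 + α₁ΔT) = L₂(1 + α₂ΔT) ⇒ ΔT = (L₂ − L₁)/(α₁L₁ − α₂L₂)
L₂ − L₁ = 1.8412 − 1.8343 = 6.90×10⁻³ m
α₁L₁ − α₂L₂ = 1.2×10⁻⁵×1.8343 − 43.6×10⁻⁷×1.8412 = 1.3983968×10⁻⁵ m/K
ΔT = 6.90×10⁻³ / 1.3983968×10⁻⁵ = 493.422 K
T = 14.2 + 493.422 = 507.622 °C

T = 507.6 °C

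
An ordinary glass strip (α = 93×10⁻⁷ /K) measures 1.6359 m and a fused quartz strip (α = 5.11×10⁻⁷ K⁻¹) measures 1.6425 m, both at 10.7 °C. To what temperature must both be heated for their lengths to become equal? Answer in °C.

Equal length when α₁L₁ΔT − α₂L₂ΔT = L₂ − L₁ = 6.60×10⁻³ m
α₁L₁ = 1.521387×10⁻⁵, α₂L₂ = 8.393175×10⁻⁷ → Δ(αL) = 1.43745525×10⁻⁵ m/K
ΔT = 6.60×10⁻³ / 1.43745525×10⁻⁵ = 459.145 K, so T = 10.7 + 459.145 = 469.845 °C

T = 469.8 °C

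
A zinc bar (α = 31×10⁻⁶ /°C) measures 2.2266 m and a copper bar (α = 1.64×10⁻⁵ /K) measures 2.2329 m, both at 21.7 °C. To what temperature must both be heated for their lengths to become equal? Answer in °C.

Equal length when α₁L₁ΔT − α₂L₂ΔT = L₂ − L₁ = 6.30×10⁻³ m
α₁L₁ = 6.90246×10⁻⁵, α₂L₂ = 3.661956×10⁻⁵ → Δ(αL) = 3.240504×10⁻⁵ m/K
ΔT = 6.30×10⁻³ / 3.240504×10⁻⁵ = 194.414 K, so T = 21.7 + 194.414 = 216.114 °C

T = 216.1 °C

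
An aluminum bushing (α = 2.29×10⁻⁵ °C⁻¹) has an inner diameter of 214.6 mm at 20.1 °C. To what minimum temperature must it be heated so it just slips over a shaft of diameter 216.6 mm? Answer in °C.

T = 427 °C

Required Δd = 216.6 − 214.6 = 2.0 mm
Δd = αd₀ΔT ⇒ ΔT = Δd/(αd₀) = 2.0 / (2.29×10⁻⁵ × 214.6) = 406.97 K
T_min = 20.1 + 406.97 = 427.07 °C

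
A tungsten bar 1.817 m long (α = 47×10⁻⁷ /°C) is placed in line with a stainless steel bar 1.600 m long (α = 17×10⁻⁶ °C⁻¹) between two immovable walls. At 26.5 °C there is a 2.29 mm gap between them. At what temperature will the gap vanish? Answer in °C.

Gap closes when ΔL₁ + ΔL₂ = 2.29 mm = 2.29×10⁻³ m
(α₁L₁ + α₂L₂)ΔT = g
α₁L₁ + α₂L₂ = 47×10⁻⁷×1.817 + 17×10⁻⁶×1.600 = 3.57399×10⁻⁵ m/K
ΔT = 2.29×10⁻³ / 3.57399×10⁻⁵ = 64.074 K
T = 26.5 + 64.074 = 90.574 °C

T = 90.6 °C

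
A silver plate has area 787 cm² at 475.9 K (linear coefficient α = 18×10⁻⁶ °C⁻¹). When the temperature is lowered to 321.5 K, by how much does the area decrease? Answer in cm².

Area coefficient ≈ 2α; |ΔT| = 154.4 K
ΔA = 2αA₀ΔT = 2(18×10⁻⁶)(787)(154.4) = 4.37 cm²

ΔA = 4.37 cm²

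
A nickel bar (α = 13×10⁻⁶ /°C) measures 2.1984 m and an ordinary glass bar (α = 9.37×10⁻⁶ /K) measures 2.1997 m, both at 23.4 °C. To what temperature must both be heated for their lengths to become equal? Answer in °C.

T = 186.6 °C

Equal length when α₁L₁ΔT − α₂L₂ΔT = L₂ − L₁ = 1.30×10⁻³ m
α₁L₁ = 2.85792×10⁻⁵, α₂L₂ = 2.0611189×10⁻⁵ → Δ(αL) = 7.968011×10⁻⁶ m/K
ΔT = 1.30×10⁻³ / 7.968011×10⁻⁶ = 163.152 K, so T = 23.4 + 163.152 = 186.552 °C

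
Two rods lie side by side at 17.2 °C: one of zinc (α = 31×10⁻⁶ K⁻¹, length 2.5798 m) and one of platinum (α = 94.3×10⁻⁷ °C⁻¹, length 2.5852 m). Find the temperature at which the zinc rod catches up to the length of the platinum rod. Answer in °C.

T = 114.3 °C

Equal length when α₁L₁ΔT − α₂L₂ΔT = L₂ − L₁ = 5.40×10⁻³ m
α₁L₁ = 7.99738×10⁻⁵, α₂L₂ = 2.4378436×10⁻⁵ → Δ(αL) = 5.5595364×10⁻⁵ m/K
ΔT = 5.40×10⁻³ / 5.5595364×10⁻⁵ = 97.130 K, so T = 17.2 + 97.130 = 114.330 °C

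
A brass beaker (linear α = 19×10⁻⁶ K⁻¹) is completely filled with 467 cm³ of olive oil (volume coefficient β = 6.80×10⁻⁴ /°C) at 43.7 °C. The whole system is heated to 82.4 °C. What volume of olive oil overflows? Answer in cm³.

The beaker also expands: β_container ≈ 3α = 5.7×10⁻⁵ /K
Net overflow = V₀(β_liq − 3α_cont)ΔT
β − 3α = 6.80×10⁻⁴ − 5.7×10⁻⁵ = 6.23×10⁻⁴ /K; ΔT = 38.7 K
ΔV = 467 × 6.23×10⁻⁴ × 38.7 = 11.3 cm³

11.3 cm³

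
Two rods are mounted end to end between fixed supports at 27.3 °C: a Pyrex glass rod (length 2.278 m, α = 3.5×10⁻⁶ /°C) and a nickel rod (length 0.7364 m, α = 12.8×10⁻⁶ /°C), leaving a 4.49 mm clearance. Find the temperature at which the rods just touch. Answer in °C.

Gap closes when ΔL₁ + ΔL₂ = 4.49 mm = 4.49×10⁻³ m
(α₁L₁ + α₂L₂)ΔT = g
α₁L₁ + α₂L₂ = 3.5×10⁻⁶×2.278 + 12.8×10⁻⁶×0.7364 = 1.739892×10⁻⁵ m/K
ΔT = 4.49×10⁻³ / 1.739892×10⁻⁵ = 258.06 K
T = 27.3 + 258.06 = 285.36 °C

T = 285 °C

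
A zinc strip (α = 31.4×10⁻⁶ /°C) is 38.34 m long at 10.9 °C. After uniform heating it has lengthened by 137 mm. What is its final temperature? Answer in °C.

ΔL = αL₀ΔT ⇒ ΔT = ΔL / (αL₀)
ΔT = 137×10⁻³ m / (31.4×10⁻⁶ × 38.34 m) = 113.80 K
T = 10.9 + 113.80 = 124.70 °C

T = 125 °C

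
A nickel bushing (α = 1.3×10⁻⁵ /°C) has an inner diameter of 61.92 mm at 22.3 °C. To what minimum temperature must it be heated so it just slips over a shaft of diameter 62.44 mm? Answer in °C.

T = 668 °C

Required Δd = 62.44 − 61.92 = 0.52 mm
Δd = αd₀ΔT ⇒ ΔT = Δd/(αd₀) = 0.52 / (1.3×10⁻⁵ × 61.92) = 645.99 K
T_min = 22.3 + 645.99 = 668.29 °C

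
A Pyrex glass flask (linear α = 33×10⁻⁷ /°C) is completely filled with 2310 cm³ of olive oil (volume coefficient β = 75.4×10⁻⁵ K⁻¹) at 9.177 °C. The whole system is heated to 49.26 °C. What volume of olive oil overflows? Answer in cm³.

68.9 cm³

The flask also expands: β_container ≈ 3α = 9.9×10⁻⁶ /K
Net overflow = V₀(β_liq − 3α_cont)ΔT
β − 3α = 7.54×10⁻⁴ − 9.9×10⁻⁶ = 7.441×10⁻⁴ /K; ΔT = 40.083 K
ΔV = 2310 × 7.441×10⁻⁴ × 40.083 = 68.9 cm³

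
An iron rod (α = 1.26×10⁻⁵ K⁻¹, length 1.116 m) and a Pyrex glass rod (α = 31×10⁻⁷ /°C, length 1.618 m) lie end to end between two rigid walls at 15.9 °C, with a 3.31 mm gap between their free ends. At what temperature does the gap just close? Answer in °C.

Gap closes when ΔL₁ + ΔL₂ = 3.31 mm = 3.31×10⁻³ m
(α₁L₁ + α₂L₂)ΔT = g
α₁L₁ + α₂L₂ = 1.26×10⁻⁵×1.116 + 31×10⁻⁷×1.618 = 1.90774×10⁻⁵ m/K
ΔT = 3.31×10⁻³ / 1.90774×10⁻⁵ = 173.50 K
T = 15.9 + 173.50 = 189.40 °C

T = 189 °C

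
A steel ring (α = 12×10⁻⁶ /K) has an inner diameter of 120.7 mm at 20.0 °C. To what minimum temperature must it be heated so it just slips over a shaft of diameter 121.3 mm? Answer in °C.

Required Δd = 121.3 − 120.7 = 0.6 mm
Δd = αd₀ΔT ⇒ ΔT = Δd/(αd₀) = 0.6 / (12×10⁻⁶ × 120.7) = 414.25 K
T_min = 20.0 + 414.25 = 434.25 °C

T = 434 °C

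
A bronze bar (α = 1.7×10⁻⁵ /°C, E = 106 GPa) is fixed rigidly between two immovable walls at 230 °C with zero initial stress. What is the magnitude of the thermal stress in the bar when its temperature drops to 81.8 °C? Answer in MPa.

σ = 267 MPa

Fully constrained: the free strain ε = αΔT is blocked, so σ = Eε = EαΔT.
|ΔT| = 148.2 K
σ = 106×10⁹ × 1.7×10⁻⁵ × 148.2 = 2.67×10⁸ Pa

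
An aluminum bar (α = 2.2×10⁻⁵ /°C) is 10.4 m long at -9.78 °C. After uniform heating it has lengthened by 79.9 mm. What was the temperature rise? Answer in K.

ΔL = αL₀ΔT ⇒ ΔT = ΔL / (αL₀)
ΔT = 79.9×10⁻³ m / (2.2×10⁻⁵ × 10.4 m) = 349.21 K

ΔT = 349 K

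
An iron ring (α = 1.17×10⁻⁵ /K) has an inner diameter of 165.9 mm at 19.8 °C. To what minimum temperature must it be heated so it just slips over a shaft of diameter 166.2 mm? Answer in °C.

T = 174 °C

Required Δd = 166.2 − 165.9 = 0.3 mm
Δd = αd₀ΔT ⇒ ΔT = Δd/(αd₀) = 0.3 / (1.17×10⁻⁵ × 165.9) = 154.56 K
T_min = 19.8 + 154.56 = 174.36 °C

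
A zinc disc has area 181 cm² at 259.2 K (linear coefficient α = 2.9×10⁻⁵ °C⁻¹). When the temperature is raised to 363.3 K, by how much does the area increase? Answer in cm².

Area coefficient ≈ 2α; |ΔT| = 104.1 K
ΔA = 2αA₀ΔT = 2(2.9×10⁻⁵)(181)(104.1) = 1.09 cm²

ΔA = 1.09 cm²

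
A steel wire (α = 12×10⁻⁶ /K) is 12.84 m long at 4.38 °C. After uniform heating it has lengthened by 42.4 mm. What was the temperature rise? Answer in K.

ΔT = 275 K

ΔL = αL₀ΔT ⇒ ΔT = ΔL / (αL₀)
ΔT = 42.4×10⁻³ m / (12×10⁻⁶ × 12.84 m) = 275.18 K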